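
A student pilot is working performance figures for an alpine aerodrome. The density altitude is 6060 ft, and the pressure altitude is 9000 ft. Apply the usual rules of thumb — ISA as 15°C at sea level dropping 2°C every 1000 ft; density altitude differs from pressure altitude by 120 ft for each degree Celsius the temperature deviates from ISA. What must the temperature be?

-27.5°C

Density altitude − pressure altitude = 6060 − 9000 = -2940 ft.
At 120 ft/°C that is an ISA deviation of -2940/120 = -24.5°C.
ISA temperature at 9000 ft = 15 − 2 × (9000/1000) = -3°C.
OAT = ISA + deviation = -3 + (-24.5) = -27.5°C.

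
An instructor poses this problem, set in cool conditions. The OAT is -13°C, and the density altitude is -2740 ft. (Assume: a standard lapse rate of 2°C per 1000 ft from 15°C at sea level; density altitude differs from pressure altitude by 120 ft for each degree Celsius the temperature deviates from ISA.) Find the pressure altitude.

DA = PA + 120 × (OAT − (15 − 2·PA/1000)) = PA + 120·OAT − 1800 + 0.24·PA = 1.24·PA + 120·OAT − 1800.
So 1.24·PA = -2740 − 120 × (-13) + 1800 = 620.
PA = 620 / 1.24 = 500 ft.

500 ft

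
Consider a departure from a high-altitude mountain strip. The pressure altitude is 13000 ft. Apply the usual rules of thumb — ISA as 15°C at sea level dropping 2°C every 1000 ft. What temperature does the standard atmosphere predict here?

ISA temperature = 15 − 2 × (13000/1000) = 15 − 26 = -11°C.

-11°C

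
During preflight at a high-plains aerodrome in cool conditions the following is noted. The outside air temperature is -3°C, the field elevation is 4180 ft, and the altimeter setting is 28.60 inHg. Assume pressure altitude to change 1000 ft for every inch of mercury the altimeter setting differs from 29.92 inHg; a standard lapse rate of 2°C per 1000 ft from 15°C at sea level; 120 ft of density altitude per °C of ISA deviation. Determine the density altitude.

Pressure altitude = 4180 + (29.92 − 28.60) × 1000 = 4180 + (+1320) = 5500 ft.
ISA temperature at 5500 ft = 15 − 2 × (5500/1000) = 4°C.
ISA deviation = -3 − 4 = -7°C.
Density altitude = 5500 + 120 × (-7) = 4660 ft.

4660 ft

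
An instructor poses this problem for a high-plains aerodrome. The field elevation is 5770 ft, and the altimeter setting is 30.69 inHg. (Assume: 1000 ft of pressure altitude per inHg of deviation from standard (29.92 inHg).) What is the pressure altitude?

5000 ft

Pressure correction = (29.92 − 30.69) × 1000 = -770 ft.
Pressure altitude = 5770 + (-770) = 5000 ft.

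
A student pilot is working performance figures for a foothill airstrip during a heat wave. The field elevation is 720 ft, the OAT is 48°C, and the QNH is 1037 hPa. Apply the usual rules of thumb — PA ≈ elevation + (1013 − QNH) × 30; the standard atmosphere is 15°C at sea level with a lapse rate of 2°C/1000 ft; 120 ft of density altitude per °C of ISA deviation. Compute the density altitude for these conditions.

3960 ft

Pressure altitude = 720 + (1013 − 1037) × 30 = 720 + (-720) = 0 ft.
ISA temperature at 0 ft = 15 − 2 × (0/1000) = 15°C.
ISA deviation = 48 − 15 = +33°C.
Density altitude = 0 + 120 × (33) = 3960 ft.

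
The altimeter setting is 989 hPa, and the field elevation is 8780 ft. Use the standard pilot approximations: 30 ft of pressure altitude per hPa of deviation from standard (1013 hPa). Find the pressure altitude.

Pressure correction = (1013 − 989) × 30 = +720 ft.
Pressure altitude = 8780 + (+720) = 9500 ft.

9500 ft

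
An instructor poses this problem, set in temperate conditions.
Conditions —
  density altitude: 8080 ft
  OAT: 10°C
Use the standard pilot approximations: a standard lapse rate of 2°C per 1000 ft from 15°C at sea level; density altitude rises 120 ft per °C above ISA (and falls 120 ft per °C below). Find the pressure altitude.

DA = PA + 120 × (OAT − (15 − 2·PA/1000)) = PA + 120·OAT − 1800 + 0.24·PA = 1.24·PA + 120·OAT − 1800.
So 1.24·PA = 8080 − 120 × 10 + 1800 = 8680.
PA = 8680 / 1.24 = 7000 ft.

7000 ft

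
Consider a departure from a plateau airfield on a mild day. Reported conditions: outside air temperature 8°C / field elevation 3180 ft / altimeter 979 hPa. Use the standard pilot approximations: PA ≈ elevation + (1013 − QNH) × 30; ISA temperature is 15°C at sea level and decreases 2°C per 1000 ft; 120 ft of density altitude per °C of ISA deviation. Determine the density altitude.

Pressure altitude = 3180 + (1013 − 979) × 30 = 3180 + (+1020) = 4200 ft.
ISA temperature at 4200 ft = 15 − 2 × (4200/1000) = 6.6°C.
ISA deviation = 8 − 6.6 = +1.4°C.
Density altitude = 4200 + 120 × (1.4) = 4368 ft.

4368 ft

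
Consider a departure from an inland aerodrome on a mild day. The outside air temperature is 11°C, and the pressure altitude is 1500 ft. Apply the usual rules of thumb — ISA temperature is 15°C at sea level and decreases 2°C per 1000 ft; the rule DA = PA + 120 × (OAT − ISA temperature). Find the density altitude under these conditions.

1380 ft

ISA temperature at 1500 ft = 15 − 2 × (1500/1000) = 12°C.
ISA deviation = 11 − 12 = -1°C.
Density altitude = 1500 + 120 × (-1) = 1500 + (-120) = 1380 ft.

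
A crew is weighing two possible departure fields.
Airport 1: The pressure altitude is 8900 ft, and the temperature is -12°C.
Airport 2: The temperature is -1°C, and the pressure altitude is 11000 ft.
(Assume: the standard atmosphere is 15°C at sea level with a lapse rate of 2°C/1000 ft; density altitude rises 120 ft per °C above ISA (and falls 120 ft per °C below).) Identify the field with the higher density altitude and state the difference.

Airport 2 by 3924 ft

Airport 1: ISA temp = -2.8°C, deviation -9.2°C, DA = 8900 + 120 × (-9.2) = 7796 ft.
Airport 2: ISA temp = -7°C, deviation +6°C, DA = 11000 + 120 × 6 = 11720 ft.
Airport 2 is higher by 11720 − 7796 = 3924 ft.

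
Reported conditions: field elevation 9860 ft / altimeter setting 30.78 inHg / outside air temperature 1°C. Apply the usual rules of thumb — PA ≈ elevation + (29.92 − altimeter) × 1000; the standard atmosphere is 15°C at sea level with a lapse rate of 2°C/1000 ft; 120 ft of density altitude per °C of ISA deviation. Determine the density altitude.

9480 ft

Pressure altitude = 9860 + (29.92 − 30.78) × 1000 = 9860 + (-860) = 9000 ft.
ISA temperature at 9000 ft = 15 − 2 × (9000/1000) = -3°C.
ISA deviation = 1 − (-3) = +4°C.
Density altitude = 9000 + 120 × (4) = 9480 ft.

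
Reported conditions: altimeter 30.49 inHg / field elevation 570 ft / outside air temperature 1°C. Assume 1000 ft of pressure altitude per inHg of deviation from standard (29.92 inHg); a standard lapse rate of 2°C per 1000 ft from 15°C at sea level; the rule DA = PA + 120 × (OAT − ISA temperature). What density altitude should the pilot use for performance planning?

-1680 ft

Pressure altitude = 570 + (29.92 − 30.49) × 1000 = 570 + (-570) = 0 ft.
ISA temperature at 0 ft = 15 − 2 × (0/1000) = 15°C.
ISA deviation = 1 − 15 = -14°C.
Density altitude = 0 + 120 × (-14) = -1680 ft.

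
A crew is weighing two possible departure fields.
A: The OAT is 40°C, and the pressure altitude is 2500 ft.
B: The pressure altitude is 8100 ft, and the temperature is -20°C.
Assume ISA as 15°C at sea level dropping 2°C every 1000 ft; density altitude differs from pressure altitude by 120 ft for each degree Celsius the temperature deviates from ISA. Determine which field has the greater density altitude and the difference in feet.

A by 256 ft

A: ISA temp = 10°C, deviation +30°C, DA = 2500 + 120 × 30 = 6100 ft.
B: ISA temp = -1.2°C, deviation -18.8°C, DA = 8100 + 120 × (-18.8) = 5844 ft.
A is higher by 6100 − 5844 = 256 ft.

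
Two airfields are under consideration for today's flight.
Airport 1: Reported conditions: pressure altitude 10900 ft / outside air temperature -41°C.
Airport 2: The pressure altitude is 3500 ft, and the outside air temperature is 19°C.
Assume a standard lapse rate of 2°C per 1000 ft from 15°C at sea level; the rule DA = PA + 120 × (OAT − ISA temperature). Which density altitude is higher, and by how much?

Airport 1: ISA temp = -6.8°C, deviation -34.2°C, DA = 10900 + 120 × (-34.2) = 6796 ft.
Airport 2: ISA temp = 8°C, deviation +11°C, DA = 3500 + 120 × 11 = 4820 ft.
Airport 1 is higher by 6796 − 4820 = 1976 ft.

Airport 1 by 1976 ft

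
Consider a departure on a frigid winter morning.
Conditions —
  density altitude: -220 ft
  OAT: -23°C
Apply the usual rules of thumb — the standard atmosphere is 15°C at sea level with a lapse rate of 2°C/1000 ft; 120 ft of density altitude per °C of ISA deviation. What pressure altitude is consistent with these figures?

3500 ft

DA = PA + 120 × (OAT − (15 − 2·PA/1000)) = PA + 120·OAT − 1800 + 0.24·PA = 1.24·PA + 120·OAT − 1800.
So 1.24·PA = -220 − 120 × (-23) + 1800 = 4340.
PA = 4340 / 1.24 = 3500 ft.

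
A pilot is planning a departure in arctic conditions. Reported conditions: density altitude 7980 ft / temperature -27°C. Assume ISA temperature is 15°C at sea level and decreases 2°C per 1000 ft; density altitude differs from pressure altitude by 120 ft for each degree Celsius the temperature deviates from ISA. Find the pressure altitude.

DA = PA + 120 × (OAT − (15 − 2·PA/1000)) = PA + 120·OAT − 1800 + 0.24·PA = 1.24·PA + 120·OAT − 1800.
So 1.24·PA = 7980 − 120 × (-27) + 1800 = 13020.
PA = 13020 / 1.24 = 10500 ft.

10500 ft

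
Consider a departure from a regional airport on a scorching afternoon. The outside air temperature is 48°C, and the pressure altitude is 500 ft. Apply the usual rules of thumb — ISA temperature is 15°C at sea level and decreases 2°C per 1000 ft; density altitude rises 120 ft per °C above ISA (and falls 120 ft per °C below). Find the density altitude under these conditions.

4580 ft

ISA temperature at 500 ft = 15 − 2 × (500/1000) = 14°C.
ISA deviation = 48 − 14 = +34°C.
Density altitude = 500 + 120 × (34) = 500 + (+4080) = 4580 ft.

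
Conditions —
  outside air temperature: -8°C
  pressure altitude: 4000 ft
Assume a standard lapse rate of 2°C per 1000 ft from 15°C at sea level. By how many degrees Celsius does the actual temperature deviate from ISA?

ISA temperature at 4000 ft = 15 − 2 × (4000/1000) = 7°C.
Deviation = OAT − ISA = -8 − 7 = -15°C.

ISA-15°C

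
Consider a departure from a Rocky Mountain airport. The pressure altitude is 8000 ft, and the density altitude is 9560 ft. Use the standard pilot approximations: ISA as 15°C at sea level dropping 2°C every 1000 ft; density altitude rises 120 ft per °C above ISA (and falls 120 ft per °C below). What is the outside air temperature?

Density altitude − pressure altitude = 9560 − 8000 = +1560 ft.
At 120 ft/°C that is an ISA deviation of 1560/120 = +13°C.
ISA temperature at 8000 ft = 15 − 2 × (8000/1000) = -1°C.
OAT = ISA + deviation = -1 + (+13) = 12°C.

12°C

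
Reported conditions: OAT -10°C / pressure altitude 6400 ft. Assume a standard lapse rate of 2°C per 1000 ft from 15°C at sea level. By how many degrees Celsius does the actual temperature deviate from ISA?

ISA-12.2°C

ISA temperature at 6400 ft = 15 − 2 × (6400/1000) = 2.2°C.
Deviation = OAT − ISA = -10 − 2.2 = -12.2°C.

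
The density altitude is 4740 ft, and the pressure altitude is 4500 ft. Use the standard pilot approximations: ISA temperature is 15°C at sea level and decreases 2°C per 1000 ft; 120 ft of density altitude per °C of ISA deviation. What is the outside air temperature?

Density altitude − pressure altitude = 4740 − 4500 = +240 ft.
At 120 ft/°C that is an ISA deviation of 240/120 = +2°C.
ISA temperature at 4500 ft = 15 − 2 × (4500/1000) = 6°C.
OAT = ISA + deviation = 6 + (+2) = 8°C.

8°C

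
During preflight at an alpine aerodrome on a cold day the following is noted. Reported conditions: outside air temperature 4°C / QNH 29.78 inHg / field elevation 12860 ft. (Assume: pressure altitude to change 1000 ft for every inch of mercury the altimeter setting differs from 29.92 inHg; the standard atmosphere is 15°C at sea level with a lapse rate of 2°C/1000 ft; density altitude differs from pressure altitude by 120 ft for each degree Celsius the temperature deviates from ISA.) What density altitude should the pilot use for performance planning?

14800 ft

Pressure altitude = 12860 + (29.92 − 29.78) × 1000 = 12860 + (+140) = 13000 ft.
ISA temperature at 13000 ft = 15 − 2 × (13000/1000) = -11°C.
ISA deviation = 4 − (-11) = +15°C.
Density altitude = 13000 + 120 × (15) = 14800 ft.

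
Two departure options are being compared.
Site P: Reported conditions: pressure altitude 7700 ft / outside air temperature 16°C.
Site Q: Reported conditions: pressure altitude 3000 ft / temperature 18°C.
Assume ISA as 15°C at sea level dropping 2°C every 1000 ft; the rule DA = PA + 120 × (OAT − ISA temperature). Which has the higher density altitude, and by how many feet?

Site P by 5588 ft

Site P: ISA temp = -0.4°C, deviation +16.4°C, DA = 7700 + 120 × 16.4 = 9668 ft.
Site Q: ISA temp = 9°C, deviation +9°C, DA = 3000 + 120 × 9 = 4080 ft.
Site P is higher by 9668 − 4080 = 5588 ft.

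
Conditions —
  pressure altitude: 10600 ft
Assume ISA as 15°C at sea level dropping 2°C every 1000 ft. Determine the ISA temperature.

-6.2°C

ISA temperature = 15 − 2 × (10600/1000) = 15 − 21.2 = -6.2°C.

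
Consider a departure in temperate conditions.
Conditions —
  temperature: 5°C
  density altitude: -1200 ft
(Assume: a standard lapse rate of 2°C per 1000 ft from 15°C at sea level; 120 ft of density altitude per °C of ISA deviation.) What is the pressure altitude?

0 ft

DA = PA + 120 × (OAT − (15 − 2·PA/1000)) = PA + 120·OAT − 1800 + 0.24·PA = 1.24·PA + 120·OAT − 1800.
So 1.24·PA = -1200 − 120 × 5 + 1800 = 0.
PA = 0 / 1.24 = 0 ft.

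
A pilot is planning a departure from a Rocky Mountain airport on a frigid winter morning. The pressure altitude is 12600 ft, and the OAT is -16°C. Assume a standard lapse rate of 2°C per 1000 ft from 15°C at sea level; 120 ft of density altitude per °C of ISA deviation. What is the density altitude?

ISA temperature at 12600 ft = 15 − 2 × (12600/1000) = -10.2°C.
ISA deviation = -16 − (-10.2) = -5.8°C.
Density altitude = 12600 + 120 × (-5.8) = 12600 + (-696) = 11904 ft.

11904 ft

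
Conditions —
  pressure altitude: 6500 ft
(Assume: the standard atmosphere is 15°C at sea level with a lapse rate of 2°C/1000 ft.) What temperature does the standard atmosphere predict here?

2°C

ISA temperature = 15 − 2 × (6500/1000) = 15 − 13 = 2°C.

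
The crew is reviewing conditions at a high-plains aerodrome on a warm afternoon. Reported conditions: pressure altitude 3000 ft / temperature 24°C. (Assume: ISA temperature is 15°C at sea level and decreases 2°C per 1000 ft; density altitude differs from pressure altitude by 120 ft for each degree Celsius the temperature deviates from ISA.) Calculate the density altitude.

ISA temperature at 3000 ft = 15 − 2 × (3000/1000) = 9°C.
ISA deviation = 24 − 9 = +15°C.
Density altitude = 3000 + 120 × (15) = 3000 + (+1800) = 4800 ft.

4800 ft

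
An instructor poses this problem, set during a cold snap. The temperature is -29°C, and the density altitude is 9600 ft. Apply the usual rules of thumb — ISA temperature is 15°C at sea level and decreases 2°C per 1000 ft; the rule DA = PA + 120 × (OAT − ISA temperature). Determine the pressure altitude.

12000 ft

DA = PA + 120 × (OAT − (15 − 2·PA/1000)) = PA + 120·OAT − 1800 + 0.24·PA = 1.24·PA + 120·OAT − 1800.
So 1.24·PA = 9600 − 120 × (-29) + 1800 = 14880.
PA = 14880 / 1.24 = 12000 ft.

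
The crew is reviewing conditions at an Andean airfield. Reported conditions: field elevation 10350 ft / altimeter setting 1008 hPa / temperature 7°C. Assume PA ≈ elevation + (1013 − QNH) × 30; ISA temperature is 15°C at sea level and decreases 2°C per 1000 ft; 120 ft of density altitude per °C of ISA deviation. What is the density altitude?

12060 ft

Pressure altitude = 10350 + (1013 − 1008) × 30 = 10350 + (+150) = 10500 ft.
ISA temperature at 10500 ft = 15 − 2 × (10500/1000) = -6°C.
ISA deviation = 7 − (-6) = +13°C.
Density altitude = 10500 + 120 × (13) = 12060 ft.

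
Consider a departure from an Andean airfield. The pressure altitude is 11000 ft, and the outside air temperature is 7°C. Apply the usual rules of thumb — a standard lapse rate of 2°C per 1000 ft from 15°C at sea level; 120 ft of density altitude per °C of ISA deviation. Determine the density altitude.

12680 ft

ISA temperature at 11000 ft = 15 − 2 × (11000/1000) = -7°C.
ISA deviation = 7 − (-7) = +14°C.
Density altitude = 11000 + 120 × (14) = 11000 + (+1680) = 12680 ft.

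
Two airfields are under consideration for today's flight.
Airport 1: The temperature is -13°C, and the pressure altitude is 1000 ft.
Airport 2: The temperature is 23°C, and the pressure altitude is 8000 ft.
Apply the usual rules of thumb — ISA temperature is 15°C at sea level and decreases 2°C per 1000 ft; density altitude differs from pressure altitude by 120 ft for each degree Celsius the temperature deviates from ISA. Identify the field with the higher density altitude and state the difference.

Airport 2 by 13000 ft

Airport 1: ISA temp = 13°C, deviation -26°C, DA = 1000 + 120 × (-26) = -2120 ft.
Airport 2: ISA temp = -1°C, deviation +24°C, DA = 8000 + 120 × 24 = 10880 ft.
Airport 2 is higher by 10880 − (-2120) = 13000 ft.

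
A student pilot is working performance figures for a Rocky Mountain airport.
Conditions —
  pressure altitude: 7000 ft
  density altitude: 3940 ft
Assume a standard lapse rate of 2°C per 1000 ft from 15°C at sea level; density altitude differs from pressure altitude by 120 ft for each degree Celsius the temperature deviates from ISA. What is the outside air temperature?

-24.5°C

Density altitude − pressure altitude = 3940 − 7000 = -3060 ft.
At 120 ft/°C that is an ISA deviation of -3060/120 = -25.5°C.
ISA temperature at 7000 ft = 15 − 2 × (7000/1000) = 1°C.
OAT = ISA + deviation = 1 + (-25.5) = -24.5°C.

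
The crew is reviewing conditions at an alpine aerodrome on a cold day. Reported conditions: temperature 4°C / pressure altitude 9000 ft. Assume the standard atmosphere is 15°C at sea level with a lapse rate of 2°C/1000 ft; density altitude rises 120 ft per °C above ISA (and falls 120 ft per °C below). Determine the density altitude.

9840 ft

ISA temperature at 9000 ft = 15 − 2 × (9000/1000) = -3°C.
ISA deviation = 4 − (-3) = +7°C.
Density altitude = 9000 + 120 × (7) = 9000 + (+840) = 9840 ft.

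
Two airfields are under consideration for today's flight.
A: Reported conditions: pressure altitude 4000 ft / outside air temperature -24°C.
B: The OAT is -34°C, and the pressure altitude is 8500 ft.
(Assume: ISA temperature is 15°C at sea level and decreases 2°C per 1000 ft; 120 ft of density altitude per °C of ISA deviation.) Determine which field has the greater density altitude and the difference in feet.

B by 4380 ft

A: ISA temp = 7°C, deviation -31°C, DA = 4000 + 120 × (-31) = 280 ft.
B: ISA temp = -2°C, deviation -32°C, DA = 8500 + 120 × (-32) = 4660 ft.
B is higher by 4660 − 280 = 4380 ft.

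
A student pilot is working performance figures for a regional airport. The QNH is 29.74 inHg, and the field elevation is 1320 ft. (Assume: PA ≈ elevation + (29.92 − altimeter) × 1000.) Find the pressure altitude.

Pressure correction = (29.92 − 29.74) × 1000 = +180 ft.
Pressure altitude = 1320 + (+180) = 1500 ft.

1500 ft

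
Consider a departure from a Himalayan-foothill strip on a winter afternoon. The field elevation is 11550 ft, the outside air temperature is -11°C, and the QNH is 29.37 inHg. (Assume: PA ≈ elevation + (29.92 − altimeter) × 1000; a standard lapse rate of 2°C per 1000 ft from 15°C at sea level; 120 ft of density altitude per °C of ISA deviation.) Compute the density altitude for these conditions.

Pressure altitude = 11550 + (29.92 − 29.37) × 1000 = 11550 + (+550) = 12100 ft.
ISA temperature at 12100 ft = 15 − 2 × (12100/1000) = -9.2°C.
ISA deviation = -11 − (-9.2) = -1.8°C.
Density altitude = 12100 + 120 × (-1.8) = 11884 ft.

11884 ft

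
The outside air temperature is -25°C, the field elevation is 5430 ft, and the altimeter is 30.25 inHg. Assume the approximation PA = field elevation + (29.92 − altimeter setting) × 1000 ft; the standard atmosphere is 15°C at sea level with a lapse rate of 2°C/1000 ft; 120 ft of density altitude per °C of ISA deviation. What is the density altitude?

Pressure altitude = 5430 + (29.92 − 30.25) × 1000 = 5430 + (-330) = 5100 ft.
ISA temperature at 5100 ft = 15 − 2 × (5100/1000) = 4.8°C.
ISA deviation = -25 − 4.8 = -29.8°C.
Density altitude = 5100 + 120 × (-29.8) = 1524 ft.

1524 ft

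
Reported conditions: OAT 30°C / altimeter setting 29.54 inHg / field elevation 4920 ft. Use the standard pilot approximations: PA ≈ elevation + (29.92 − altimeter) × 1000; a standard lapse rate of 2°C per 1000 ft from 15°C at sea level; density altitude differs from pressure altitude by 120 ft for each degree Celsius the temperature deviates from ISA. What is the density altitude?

8372 ft

Pressure altitude = 4920 + (29.92 − 29.54) × 1000 = 4920 + (+380) = 5300 ft.
ISA temperature at 5300 ft = 15 − 2 × (5300/1000) = 4.4°C.
ISA deviation = 30 − 4.4 = +25.6°C.
Density altitude = 5300 + 120 × (25.6) = 8372 ft.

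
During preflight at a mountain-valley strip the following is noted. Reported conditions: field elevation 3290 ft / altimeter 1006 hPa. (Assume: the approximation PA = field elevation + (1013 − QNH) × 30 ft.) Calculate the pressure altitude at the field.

Pressure correction = (1013 − 1006) × 30 = +210 ft.
Pressure altitude = 3290 + (+210) = 3500 ft.

3500 ft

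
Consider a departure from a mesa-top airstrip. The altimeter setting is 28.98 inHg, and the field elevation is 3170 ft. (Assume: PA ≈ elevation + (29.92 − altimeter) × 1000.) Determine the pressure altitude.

4110 ft

Pressure correction = (29.92 − 28.98) × 1000 = +940 ft.
Pressure altitude = 3170 + (+940) = 4110 ft.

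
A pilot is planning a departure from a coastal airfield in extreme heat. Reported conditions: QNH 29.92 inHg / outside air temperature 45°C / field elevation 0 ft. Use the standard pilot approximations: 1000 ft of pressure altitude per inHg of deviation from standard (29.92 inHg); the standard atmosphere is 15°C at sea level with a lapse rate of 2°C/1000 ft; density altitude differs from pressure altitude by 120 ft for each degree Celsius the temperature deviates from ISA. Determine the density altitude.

3600 ft

Pressure altitude = 0 + (29.92 − 29.92) × 1000 = 0 + (0) = 0 ft.
ISA temperature at 0 ft = 15 − 2 × (0/1000) = 15°C.
ISA deviation = 45 − 15 = +30°C.
Density altitude = 0 + 120 × (30) = 3600 ft.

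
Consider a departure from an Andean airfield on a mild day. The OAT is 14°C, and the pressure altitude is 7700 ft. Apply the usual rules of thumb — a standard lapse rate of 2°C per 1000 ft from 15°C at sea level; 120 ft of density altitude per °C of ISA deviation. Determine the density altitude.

ISA temperature at 7700 ft = 15 − 2 × (7700/1000) = -0.4°C.
ISA deviation = 14 − (-0.4) = +14.4°C.
Density altitude = 7700 + 120 × (14.4) = 7700 + (+1728) = 9428 ft.

9428 ft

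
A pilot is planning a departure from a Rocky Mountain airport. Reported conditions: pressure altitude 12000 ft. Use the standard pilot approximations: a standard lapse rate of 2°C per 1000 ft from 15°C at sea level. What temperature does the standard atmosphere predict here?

-9°C

ISA temperature = 15 − 2 × (12000/1000) = 15 − 24 = -9°C.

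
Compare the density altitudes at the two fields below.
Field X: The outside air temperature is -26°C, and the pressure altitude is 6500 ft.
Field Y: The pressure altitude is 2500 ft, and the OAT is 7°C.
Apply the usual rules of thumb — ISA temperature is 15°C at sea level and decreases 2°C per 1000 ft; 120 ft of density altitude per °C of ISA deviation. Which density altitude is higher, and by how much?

Field X by 1000 ft

Field X: ISA temp = 2°C, deviation -28°C, DA = 6500 + 120 × (-28) = 3140 ft.
Field Y: ISA temp = 10°C, deviation -3°C, DA = 2500 + 120 × (-3) = 2140 ft.
Field X is higher by 3140 − 2140 = 1000 ft.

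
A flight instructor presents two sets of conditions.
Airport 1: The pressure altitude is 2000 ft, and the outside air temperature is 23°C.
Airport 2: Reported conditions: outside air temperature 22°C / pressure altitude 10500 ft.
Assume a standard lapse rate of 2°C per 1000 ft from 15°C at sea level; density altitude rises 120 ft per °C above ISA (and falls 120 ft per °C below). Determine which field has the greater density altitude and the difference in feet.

Airport 1: ISA temp = 11°C, deviation +12°C, DA = 2000 + 120 × 12 = 3440 ft.
Airport 2: ISA temp = -6°C, deviation +28°C, DA = 10500 + 120 × 28 = 13860 ft.
Airport 2 is higher by 13860 − 3440 = 10420 ft.

Airport 2 by 10420 ft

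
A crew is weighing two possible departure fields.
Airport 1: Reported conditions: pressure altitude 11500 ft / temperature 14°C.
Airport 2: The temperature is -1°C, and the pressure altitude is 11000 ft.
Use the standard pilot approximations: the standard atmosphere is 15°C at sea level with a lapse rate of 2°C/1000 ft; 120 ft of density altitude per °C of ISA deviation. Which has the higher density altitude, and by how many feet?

Airport 1: ISA temp = -8°C, deviation +22°C, DA = 11500 + 120 × 22 = 14140 ft.
Airport 2: ISA temp = -7°C, deviation +6°C, DA = 11000 + 120 × 6 = 11720 ft.
Airport 1 is higher by 14140 − 11720 = 2420 ft.

Airport 1 by 2420 ft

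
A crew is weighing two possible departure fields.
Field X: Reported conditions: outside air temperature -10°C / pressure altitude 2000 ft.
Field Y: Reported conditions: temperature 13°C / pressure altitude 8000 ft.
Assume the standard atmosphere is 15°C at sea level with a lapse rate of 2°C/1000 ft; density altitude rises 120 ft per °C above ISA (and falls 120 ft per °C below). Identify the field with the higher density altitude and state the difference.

Field X: ISA temp = 11°C, deviation -21°C, DA = 2000 + 120 × (-21) = -520 ft.
Field Y: ISA temp = -1°C, deviation +14°C, DA = 8000 + 120 × 14 = 9680 ft.
Field Y is higher by 9680 − (-520) = 10200 ft.

Field Y by 10200 ft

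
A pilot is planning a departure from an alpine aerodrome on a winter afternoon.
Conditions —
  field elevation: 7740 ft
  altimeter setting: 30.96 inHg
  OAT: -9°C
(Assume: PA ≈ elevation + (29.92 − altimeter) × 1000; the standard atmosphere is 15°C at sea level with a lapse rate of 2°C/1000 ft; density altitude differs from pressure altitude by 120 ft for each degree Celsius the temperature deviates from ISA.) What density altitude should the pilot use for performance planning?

5428 ft

Pressure altitude = 7740 + (29.92 − 30.96) × 1000 = 7740 + (-1040) = 6700 ft.
ISA temperature at 6700 ft = 15 − 2 × (6700/1000) = 1.6°C.
ISA deviation = -9 − 1.6 = -10.6°C.
Density altitude = 6700 + 120 × (-10.6) = 5428 ft.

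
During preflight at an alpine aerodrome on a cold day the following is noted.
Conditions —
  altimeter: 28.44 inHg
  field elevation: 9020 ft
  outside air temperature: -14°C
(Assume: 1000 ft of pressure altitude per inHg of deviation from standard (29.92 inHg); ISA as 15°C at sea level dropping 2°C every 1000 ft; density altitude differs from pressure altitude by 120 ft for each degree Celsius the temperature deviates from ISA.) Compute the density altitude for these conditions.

Pressure altitude = 9020 + (29.92 − 28.44) × 1000 = 9020 + (+1480) = 10500 ft.
ISA temperature at 10500 ft = 15 − 2 × (10500/1000) = -6°C.
ISA deviation = -14 − (-6) = -8°C.
Density altitude = 10500 + 120 × (-8) = 9540 ft.

9540 ft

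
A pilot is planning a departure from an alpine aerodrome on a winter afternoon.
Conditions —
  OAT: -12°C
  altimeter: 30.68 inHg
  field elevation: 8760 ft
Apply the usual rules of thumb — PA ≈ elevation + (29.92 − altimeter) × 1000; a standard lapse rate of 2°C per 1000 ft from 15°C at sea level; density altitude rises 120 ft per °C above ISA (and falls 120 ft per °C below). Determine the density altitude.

6680 ft

Pressure altitude = 8760 + (29.92 − 30.68) × 1000 = 8760 + (-760) = 8000 ft.
ISA temperature at 8000 ft = 15 − 2 × (8000/1000) = -1°C.
ISA deviation = -12 − (-1) = -11°C.
Density altitude = 8000 + 120 × (-11) = 6680 ft.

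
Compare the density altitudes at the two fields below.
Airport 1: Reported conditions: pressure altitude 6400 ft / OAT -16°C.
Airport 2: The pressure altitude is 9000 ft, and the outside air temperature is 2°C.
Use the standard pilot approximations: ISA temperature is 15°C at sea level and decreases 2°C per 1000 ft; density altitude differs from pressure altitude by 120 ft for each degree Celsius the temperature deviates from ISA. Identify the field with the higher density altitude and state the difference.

Airport 2 by 5384 ft

Airport 1: ISA temp = 2.2°C, deviation -18.2°C, DA = 6400 + 120 × (-18.2) = 4216 ft.
Airport 2: ISA temp = -3°C, deviation +5°C, DA = 9000 + 120 × 5 = 9600 ft.
Airport 2 is higher by 9600 − 4216 = 5384 ft.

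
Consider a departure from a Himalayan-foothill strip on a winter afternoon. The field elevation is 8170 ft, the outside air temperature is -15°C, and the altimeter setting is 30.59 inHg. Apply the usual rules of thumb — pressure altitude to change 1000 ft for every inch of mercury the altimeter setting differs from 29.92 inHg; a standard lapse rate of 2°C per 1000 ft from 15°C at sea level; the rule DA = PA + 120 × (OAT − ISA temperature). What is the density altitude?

Pressure altitude = 8170 + (29.92 − 30.59) × 1000 = 8170 + (-670) = 7500 ft.
ISA temperature at 7500 ft = 15 − 2 × (7500/1000) = 0°C.
ISA deviation = -15 − 0 = -15°C.
Density altitude = 7500 + 120 × (-15) = 5700 ft.

5700 ft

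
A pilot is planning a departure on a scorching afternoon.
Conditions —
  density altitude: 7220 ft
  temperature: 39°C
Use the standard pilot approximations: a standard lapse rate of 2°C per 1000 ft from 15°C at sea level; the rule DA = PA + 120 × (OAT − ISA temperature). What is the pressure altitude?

3500 ft

DA = PA + 120 × (OAT − (15 − 2·PA/1000)) = PA + 120·OAT − 1800 + 0.24·PA = 1.24·PA + 120·OAT − 1800.
So 1.24·PA = 7220 − 120 × 39 + 1800 = 4340.
PA = 4340 / 1.24 = 3500 ft.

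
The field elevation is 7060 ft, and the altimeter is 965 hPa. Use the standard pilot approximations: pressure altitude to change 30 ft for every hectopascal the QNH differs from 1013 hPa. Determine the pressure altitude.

Pressure correction = (1013 − 965) × 30 = +1440 ft.
Pressure altitude = 7060 + (+1440) = 8500 ft.

8500 ft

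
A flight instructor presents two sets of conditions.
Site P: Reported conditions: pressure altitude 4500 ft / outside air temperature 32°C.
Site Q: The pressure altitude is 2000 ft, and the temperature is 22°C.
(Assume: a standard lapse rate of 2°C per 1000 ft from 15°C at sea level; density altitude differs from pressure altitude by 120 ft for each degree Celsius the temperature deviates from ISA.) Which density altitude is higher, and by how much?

Site P: ISA temp = 6°C, deviation +26°C, DA = 4500 + 120 × 26 = 7620 ft.
Site Q: ISA temp = 11°C, deviation +11°C, DA = 2000 + 120 × 11 = 3320 ft.
Site P is higher by 7620 − 3320 = 4300 ft.

Site P by 4300 ft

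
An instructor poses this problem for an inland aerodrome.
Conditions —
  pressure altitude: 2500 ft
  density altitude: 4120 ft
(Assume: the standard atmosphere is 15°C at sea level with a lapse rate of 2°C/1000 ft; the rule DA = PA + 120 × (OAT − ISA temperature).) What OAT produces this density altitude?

23.5°C

Density altitude − pressure altitude = 4120 − 2500 = +1620 ft.
At 120 ft/°C that is an ISA deviation of 1620/120 = +13.5°C.
ISA temperature at 2500 ft = 15 − 2 × (2500/1000) = 10°C.
OAT = ISA + deviation = 10 + (+13.5) = 23.5°C.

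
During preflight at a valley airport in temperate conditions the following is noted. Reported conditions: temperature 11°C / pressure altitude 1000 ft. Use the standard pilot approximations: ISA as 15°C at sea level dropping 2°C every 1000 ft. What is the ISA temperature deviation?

ISA-2°C

ISA temperature at 1000 ft = 15 − 2 × (1000/1000) = 13°C.
Deviation = OAT − ISA = 11 − 13 = -2°C.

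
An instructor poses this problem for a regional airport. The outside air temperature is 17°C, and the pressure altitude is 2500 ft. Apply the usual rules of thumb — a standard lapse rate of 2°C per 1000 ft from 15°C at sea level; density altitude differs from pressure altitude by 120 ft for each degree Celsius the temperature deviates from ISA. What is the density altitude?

ISA temperature at 2500 ft = 15 − 2 × (2500/1000) = 10°C.
ISA deviation = 17 − 10 = +7°C.
Density altitude = 2500 + 120 × (7) = 2500 + (+840) = 3340 ft.

3340 ft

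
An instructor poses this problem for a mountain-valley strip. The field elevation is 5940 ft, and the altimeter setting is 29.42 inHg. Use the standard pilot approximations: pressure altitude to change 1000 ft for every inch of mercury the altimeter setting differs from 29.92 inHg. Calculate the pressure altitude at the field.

6440 ft

Pressure correction = (29.92 − 29.42) × 1000 = +500 ft.
Pressure altitude = 5940 + (+500) = 6440 ft.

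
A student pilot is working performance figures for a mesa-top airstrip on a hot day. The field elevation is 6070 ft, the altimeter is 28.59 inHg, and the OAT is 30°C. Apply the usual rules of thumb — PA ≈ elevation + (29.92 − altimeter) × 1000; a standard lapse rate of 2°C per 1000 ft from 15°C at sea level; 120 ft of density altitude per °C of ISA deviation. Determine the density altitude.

10976 ft

Pressure altitude = 6070 + (29.92 − 28.59) × 1000 = 6070 + (+1330) = 7400 ft.
ISA temperature at 7400 ft = 15 − 2 × (7400/1000) = 0.2°C.
ISA deviation = 30 − 0.2 = +29.8°C.
Density altitude = 7400 + 120 × (29.8) = 10976 ft.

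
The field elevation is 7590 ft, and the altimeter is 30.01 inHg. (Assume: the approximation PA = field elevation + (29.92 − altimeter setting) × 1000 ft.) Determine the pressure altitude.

7500 ft

Pressure correction = (29.92 − 30.01) × 1000 = -90 ft.
Pressure altitude = 7590 + (-90) = 7500 ft.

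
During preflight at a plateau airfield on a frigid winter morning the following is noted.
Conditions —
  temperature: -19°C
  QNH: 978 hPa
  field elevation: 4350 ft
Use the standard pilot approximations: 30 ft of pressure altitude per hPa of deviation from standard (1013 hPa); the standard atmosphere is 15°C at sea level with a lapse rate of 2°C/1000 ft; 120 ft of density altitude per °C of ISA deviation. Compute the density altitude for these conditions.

2616 ft

Pressure altitude = 4350 + (1013 − 978) × 30 = 4350 + (+1050) = 5400 ft.
ISA temperature at 5400 ft = 15 − 2 × (5400/1000) = 4.2°C.
ISA deviation = -19 − 4.2 = -23.2°C.
Density altitude = 5400 + 120 × (-23.2) = 2616 ft.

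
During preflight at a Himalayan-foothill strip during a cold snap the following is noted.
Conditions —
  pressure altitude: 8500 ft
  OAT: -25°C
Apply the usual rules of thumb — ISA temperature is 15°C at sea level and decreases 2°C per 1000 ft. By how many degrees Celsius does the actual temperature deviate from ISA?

ISA temperature at 8500 ft = 15 − 2 × (8500/1000) = -2°C.
Deviation = OAT − ISA = -25 − (-2) = -23°C.

ISA-23°C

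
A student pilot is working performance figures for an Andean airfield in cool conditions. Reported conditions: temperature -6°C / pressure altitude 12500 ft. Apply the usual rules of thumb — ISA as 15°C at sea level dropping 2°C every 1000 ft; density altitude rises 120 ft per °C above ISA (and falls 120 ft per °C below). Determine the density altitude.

12980 ft

ISA temperature at 12500 ft = 15 − 2 × (12500/1000) = -10°C.
ISA deviation = -6 − (-10) = +4°C.
Density altitude = 12500 + 120 × (4) = 12500 + (+480) = 12980 ft.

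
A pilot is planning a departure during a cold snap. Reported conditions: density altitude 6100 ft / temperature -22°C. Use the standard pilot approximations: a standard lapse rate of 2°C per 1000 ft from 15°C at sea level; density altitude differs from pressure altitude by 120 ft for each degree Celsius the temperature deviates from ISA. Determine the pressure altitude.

8500 ft

DA = PA + 120 × (OAT − (15 − 2·PA/1000)) = PA + 120·OAT − 1800 + 0.24·PA = 1.24·PA + 120·OAT − 1800.
So 1.24·PA = 6100 − 120 × (-22) + 1800 = 10540.
PA = 10540 / 1.24 = 8500 ft.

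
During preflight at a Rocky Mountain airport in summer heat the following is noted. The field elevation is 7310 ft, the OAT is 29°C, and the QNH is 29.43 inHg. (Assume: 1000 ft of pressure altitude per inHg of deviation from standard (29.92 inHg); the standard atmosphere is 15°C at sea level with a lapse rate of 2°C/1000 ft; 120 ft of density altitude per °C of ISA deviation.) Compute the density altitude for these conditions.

Pressure altitude = 7310 + (29.92 − 29.43) × 1000 = 7310 + (+490) = 7800 ft.
ISA temperature at 7800 ft = 15 − 2 × (7800/1000) = -0.6°C.
ISA deviation = 29 − (-0.6) = +29.6°C.
Density altitude = 7800 + 120 × (29.6) = 11352 ft.

11352 ft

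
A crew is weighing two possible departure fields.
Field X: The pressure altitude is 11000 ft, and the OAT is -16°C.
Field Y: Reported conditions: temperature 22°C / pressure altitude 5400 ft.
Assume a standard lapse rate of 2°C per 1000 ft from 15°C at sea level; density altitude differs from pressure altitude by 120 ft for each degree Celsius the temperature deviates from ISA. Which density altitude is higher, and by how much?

Field X: ISA temp = -7°C, deviation -9°C, DA = 11000 + 120 × (-9) = 9920 ft.
Field Y: ISA temp = 4.2°C, deviation +17.8°C, DA = 5400 + 120 × 17.8 = 7536 ft.
Field X is higher by 9920 − 7536 = 2384 ft.

Field X by 2384 ft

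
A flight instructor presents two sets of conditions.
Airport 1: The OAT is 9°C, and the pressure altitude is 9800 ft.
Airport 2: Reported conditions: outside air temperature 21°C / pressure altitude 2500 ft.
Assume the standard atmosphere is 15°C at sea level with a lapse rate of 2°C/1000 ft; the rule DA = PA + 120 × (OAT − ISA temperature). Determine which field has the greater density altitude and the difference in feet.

Airport 1: ISA temp = -4.6°C, deviation +13.6°C, DA = 9800 + 120 × 13.6 = 11432 ft.
Airport 2: ISA temp = 10°C, deviation +11°C, DA = 2500 + 120 × 11 = 3820 ft.
Airport 1 is higher by 11432 − 3820 = 7612 ft.

Airport 1 by 7612 ft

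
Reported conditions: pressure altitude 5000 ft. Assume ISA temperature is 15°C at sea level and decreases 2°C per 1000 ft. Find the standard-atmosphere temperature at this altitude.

ISA temperature = 15 − 2 × (5000/1000) = 15 − 10 = 5°C.

5°C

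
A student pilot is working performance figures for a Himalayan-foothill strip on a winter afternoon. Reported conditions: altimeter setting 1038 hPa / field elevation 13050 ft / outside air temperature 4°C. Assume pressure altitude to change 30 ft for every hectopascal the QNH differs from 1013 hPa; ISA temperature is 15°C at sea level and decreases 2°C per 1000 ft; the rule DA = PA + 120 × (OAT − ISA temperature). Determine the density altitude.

Pressure altitude = 13050 + (1013 − 1038) × 30 = 13050 + (-750) = 12300 ft.
ISA temperature at 12300 ft = 15 − 2 × (12300/1000) = -9.6°C.
ISA deviation = 4 − (-9.6) = +13.6°C.
Density altitude = 12300 + 120 × (13.6) = 13932 ft.

13932 ft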